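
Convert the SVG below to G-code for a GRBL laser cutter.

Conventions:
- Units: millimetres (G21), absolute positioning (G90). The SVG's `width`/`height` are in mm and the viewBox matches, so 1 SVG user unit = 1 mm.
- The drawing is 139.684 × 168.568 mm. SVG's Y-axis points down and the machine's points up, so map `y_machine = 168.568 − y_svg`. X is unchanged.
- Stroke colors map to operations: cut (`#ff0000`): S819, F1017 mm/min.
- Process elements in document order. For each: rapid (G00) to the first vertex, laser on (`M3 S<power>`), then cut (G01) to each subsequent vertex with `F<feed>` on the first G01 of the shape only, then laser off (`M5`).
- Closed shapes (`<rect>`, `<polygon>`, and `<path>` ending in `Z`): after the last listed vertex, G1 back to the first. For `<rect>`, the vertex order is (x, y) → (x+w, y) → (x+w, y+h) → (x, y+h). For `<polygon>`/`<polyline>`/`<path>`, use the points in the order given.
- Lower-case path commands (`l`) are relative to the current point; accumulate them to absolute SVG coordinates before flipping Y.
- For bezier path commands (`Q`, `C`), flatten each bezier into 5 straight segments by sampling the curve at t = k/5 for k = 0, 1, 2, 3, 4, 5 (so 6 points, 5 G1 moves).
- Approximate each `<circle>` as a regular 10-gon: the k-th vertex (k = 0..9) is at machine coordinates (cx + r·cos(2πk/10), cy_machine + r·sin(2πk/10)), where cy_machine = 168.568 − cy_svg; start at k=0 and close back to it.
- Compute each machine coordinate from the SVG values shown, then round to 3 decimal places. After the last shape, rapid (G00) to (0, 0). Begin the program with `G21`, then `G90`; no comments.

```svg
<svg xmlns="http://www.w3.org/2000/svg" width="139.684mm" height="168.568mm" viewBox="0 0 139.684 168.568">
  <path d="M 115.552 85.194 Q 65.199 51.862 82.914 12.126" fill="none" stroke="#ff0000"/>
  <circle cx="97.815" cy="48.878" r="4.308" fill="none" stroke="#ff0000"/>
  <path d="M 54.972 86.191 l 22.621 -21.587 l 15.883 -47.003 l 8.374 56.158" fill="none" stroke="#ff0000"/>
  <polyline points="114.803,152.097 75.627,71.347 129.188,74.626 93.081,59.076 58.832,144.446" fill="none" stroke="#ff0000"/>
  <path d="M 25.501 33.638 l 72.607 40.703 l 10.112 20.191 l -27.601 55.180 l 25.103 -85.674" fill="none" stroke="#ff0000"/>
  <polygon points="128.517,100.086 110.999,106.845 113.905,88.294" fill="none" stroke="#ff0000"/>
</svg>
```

1 u = 1 mm; y_m = 168.568 − y.

[1] `<path>` quadratic bezier, #ff0000→cut S819 F1017: (115.552,83.374) → (98.134,96.963) → (86.160,111.064) → (79.633,125.678) → (78.551,140.804) → (82.914,156.442)

[2] `<circle>` circle, #ff0000→cut S819 F1017: (102.123,119.690) → (101.300,122.222) → (99.146,123.787) → (96.484,123.787) → (94.330,122.222) → (93.507,119.690) → (94.330,117.158) → (96.484,115.593) → (99.146,115.593) → (101.300,117.158) → (102.123,119.690) (closed)

[3] `<path>` open polyline, #ff0000→cut S819 F1017: (54.972,82.377) → (77.593,103.964) → (93.476,150.967) → (101.850,94.809)

[4] `<polyline>` open polyline, #ff0000→cut S819 F1017: (114.803,16.471) → (75.627,97.221) → (129.188,93.942) → (93.081,109.492) → (58.832,24.122)

[5] `<path>` open polyline, #ff0000→cut S819 F1017: (25.501,134.930) → (98.108,94.227) → (108.220,74.036) → (80.619,18.856) → (105.722,104.530)

[6] `<polygon>` regular polygon, #ff0000→cut S819 F1017: (128.517,68.482) → (110.999,61.723) → (113.905,80.274) → (128.517,68.482) (closed)

G21
G90
G00 X115.552 Y83.374
M3 S819
G01 X98.134 Y96.963 F1017
G01 X86.160 Y111.064
G01 X79.633 Y125.678
G01 X78.551 Y140.804
G01 X82.914 Y156.442
M5
G00 X102.123 Y119.690
M3 S819
G01 X101.300 Y122.222 F1017
G01 X99.146 Y123.787
G01 X96.484 Y123.787
G01 X94.330 Y122.222
G01 X93.507 Y119.690
G01 X94.330 Y117.158
G01 X96.484 Y115.593
G01 X99.146 Y115.593
G01 X101.300 Y117.158
G01 X102.123 Y119.690
M5
G00 X54.972 Y82.377
M3 S819
G01 X77.593 Y103.964 F1017
G01 X93.476 Y150.967
G01 X101.850 Y94.809
M5
G00 X114.803 Y16.471
M3 S819
G01 X75.627 Y97.221 F1017
G01 X129.188 Y93.942
G01 X93.081 Y109.492
G01 X58.832 Y24.122
M5
G00 X25.501 Y134.930
M3 S819
G01 X98.108 Y94.227 F1017
G01 X108.220 Y74.036
G01 X80.619 Y18.856
G01 X105.722 Y104.530
M5
G00 X128.517 Y68.482
M3 S819
G01 X110.999 Y61.723 F1017
G01 X113.905 Y80.274
G01 X128.517 Y68.482
M5
G00 X0.000 Y0.000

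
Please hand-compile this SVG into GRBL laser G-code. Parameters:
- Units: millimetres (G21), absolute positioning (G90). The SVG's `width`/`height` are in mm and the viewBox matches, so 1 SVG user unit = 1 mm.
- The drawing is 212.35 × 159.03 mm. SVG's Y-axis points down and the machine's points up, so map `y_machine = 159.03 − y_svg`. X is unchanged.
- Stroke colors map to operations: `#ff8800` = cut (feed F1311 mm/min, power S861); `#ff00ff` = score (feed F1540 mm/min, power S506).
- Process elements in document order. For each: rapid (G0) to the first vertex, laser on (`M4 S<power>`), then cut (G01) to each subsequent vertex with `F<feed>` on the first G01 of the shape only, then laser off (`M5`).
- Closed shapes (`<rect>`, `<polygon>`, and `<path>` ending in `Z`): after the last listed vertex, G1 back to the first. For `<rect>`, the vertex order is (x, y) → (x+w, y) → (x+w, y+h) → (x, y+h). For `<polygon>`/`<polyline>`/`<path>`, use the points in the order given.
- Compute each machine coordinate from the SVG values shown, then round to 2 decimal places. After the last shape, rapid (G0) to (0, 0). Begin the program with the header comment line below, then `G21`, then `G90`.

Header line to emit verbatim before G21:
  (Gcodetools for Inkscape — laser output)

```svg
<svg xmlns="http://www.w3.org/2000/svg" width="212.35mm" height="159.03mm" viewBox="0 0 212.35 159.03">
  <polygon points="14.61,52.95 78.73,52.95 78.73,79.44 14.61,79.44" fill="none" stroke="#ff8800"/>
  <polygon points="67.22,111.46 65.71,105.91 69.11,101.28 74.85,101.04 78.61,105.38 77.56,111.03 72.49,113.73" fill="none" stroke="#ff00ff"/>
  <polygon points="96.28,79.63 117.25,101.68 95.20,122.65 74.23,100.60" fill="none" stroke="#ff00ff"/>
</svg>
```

viewBox `0 0 212.35 159.03` with mm width/height → 1 unit = 1 mm. Flip: y_m = 159.03 − y_svg.

**Shape 1** — `<polygon>` rectangle, stroke `#ff8800` → cut (S861, F1311). Machine vertices: (14.61,106.08) → (78.73,106.08) → (78.73,79.59) → (14.61,79.59) → (14.61,106.08). Closed: final G1 returns to the first vertex.

**Shape 2** — `<polygon>` regular polygon, stroke `#ff00ff` → score (S506, F1540). Machine vertices: (67.22,47.57) → (65.71,53.12) → (69.11,57.75) → (74.85,57.99) → (78.61,53.65) → (77.56,48.00) → (72.49,45.30) → (67.22,47.57). Closed: final G1 returns to the first vertex.

**Shape 3** — `<polygon>` regular polygon, stroke `#ff00ff` → score (S506, F1540). Machine vertices: (96.28,79.40) → (117.25,57.35) → (95.20,36.38) → (74.23,58.43) → (96.28,79.40). Closed: final G1 returns to the first vertex.

(Gcodetools for Inkscape — laser output)
G21
G90
G0 X14.61 Y106.08
M4 S861
G01 X78.73 Y106.08 F1311
G01 X78.73 Y79.59
G01 X14.61 Y79.59
G01 X14.61 Y106.08
M5
G0 X67.22 Y47.57
M4 S506
G01 X65.71 Y53.12 F1540
G01 X69.11 Y57.75
G01 X74.85 Y57.99
G01 X78.61 Y53.65
G01 X77.56 Y48.00
G01 X72.49 Y45.30
G01 X67.22 Y47.57
M5
G0 X96.28 Y79.40
M4 S506
G01 X117.25 Y57.35 F1540
G01 X95.20 Y36.38
G01 X74.23 Y58.43
G01 X96.28 Y79.40
M5
G0 X0.00 Y0.00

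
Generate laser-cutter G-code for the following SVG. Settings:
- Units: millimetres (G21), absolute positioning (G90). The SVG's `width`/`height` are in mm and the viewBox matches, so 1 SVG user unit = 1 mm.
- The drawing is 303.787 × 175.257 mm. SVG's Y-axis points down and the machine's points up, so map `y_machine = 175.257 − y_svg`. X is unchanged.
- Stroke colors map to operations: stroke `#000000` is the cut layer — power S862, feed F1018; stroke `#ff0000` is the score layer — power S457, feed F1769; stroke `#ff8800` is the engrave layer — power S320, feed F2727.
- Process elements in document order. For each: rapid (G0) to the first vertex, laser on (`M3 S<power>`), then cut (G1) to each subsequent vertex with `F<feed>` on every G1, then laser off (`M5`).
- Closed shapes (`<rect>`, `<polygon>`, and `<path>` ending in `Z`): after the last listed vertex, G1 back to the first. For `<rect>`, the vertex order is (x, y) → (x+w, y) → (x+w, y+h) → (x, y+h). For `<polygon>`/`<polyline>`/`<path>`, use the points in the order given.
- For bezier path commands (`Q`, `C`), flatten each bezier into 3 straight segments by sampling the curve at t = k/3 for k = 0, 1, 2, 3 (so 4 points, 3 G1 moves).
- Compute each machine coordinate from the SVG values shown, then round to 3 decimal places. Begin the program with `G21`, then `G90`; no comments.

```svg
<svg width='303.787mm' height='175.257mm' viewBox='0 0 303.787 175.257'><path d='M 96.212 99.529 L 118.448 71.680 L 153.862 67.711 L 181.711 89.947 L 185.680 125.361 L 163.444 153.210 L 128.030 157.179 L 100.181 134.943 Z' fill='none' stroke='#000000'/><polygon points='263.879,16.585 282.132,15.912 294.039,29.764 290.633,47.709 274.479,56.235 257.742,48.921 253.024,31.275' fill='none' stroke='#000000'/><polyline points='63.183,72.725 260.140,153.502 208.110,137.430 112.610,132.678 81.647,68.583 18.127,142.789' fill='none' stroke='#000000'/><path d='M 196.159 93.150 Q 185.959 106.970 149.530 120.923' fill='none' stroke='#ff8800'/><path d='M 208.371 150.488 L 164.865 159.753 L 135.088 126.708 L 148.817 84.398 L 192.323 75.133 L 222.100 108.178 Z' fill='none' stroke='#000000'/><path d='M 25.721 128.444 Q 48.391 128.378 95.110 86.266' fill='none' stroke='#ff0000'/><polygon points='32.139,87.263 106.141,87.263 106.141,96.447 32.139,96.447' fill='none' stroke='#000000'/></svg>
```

G21
G90
G0 X96.212 Y75.728
M3 S862
G1 X118.448 Y103.577 F1018
G1 X153.862 Y107.546 F1018
G1 X181.711 Y85.310 F1018
G1 X185.680 Y49.896 F1018
G1 X163.444 Y22.047 F1018
G1 X128.030 Y18.078 F1018
G1 X100.181 Y40.314 F1018
G1 X96.212 Y75.728 F1018
M5
G0 X263.879 Y158.672
M3 S862
G1 X282.132 Y159.345 F1018
G1 X294.039 Y145.493 F1018
G1 X290.633 Y127.548 F1018
G1 X274.479 Y119.022 F1018
G1 X257.742 Y126.336 F1018
G1 X253.024 Y143.982 F1018
G1 X263.879 Y158.672 F1018
M5
G0 X63.183 Y102.532
M3 S862
G1 X260.140 Y21.755 F1018
G1 X208.110 Y37.827 F1018
G1 X112.610 Y42.579 F1018
G1 X81.647 Y106.674 F1018
G1 X18.127 Y32.468 F1018
M5
G0 X196.159 Y82.107
M3 S320
G1 X186.445 Y72.879 F2727
G1 X170.902 Y63.621 F2727
G1 X149.530 Y54.334 F2727
M5
G0 X208.371 Y24.769
M3 S862
G1 X164.865 Y15.504 F1018
G1 X135.088 Y48.549 F1018
G1 X148.817 Y90.859 F1018
G1 X192.323 Y100.124 F1018
G1 X222.100 Y67.079 F1018
G1 X208.371 Y24.769 F1018
M5
G0 X25.721 Y46.813
M3 S457
G1 X43.506 Y51.529 F1769
G1 X66.636 Y65.588 F1769
G1 X95.110 Y88.991 F1769
M5
G0 X32.139 Y87.994
M3 S862
G1 X106.141 Y87.994 F1018
G1 X106.141 Y78.810 F1018
G1 X32.139 Y78.810 F1018
G1 X32.139 Y87.994 F1018
M5

1 u = 1 mm; y_m = 175.257 − y.

[1] `<path>` regular polygon, #000000→cut S862 F1018: (96.212,75.728) → (118.448,103.577) → (153.862,107.546) → (181.711,85.310) → (185.680,49.896) → (163.444,22.047) → (128.030,18.078) → (100.181,40.314) → (96.212,75.728) (closed)

[2] `<polygon>` regular polygon, #000000→cut S862 F1018: (263.879,158.672) → (282.132,159.345) → (294.039,145.493) → (290.633,127.548) → (274.479,119.022) → (257.742,126.336) → (253.024,143.982) → (263.879,158.672) (closed)

[3] `<polyline>` open polyline, #000000→cut S862 F1018: (63.183,102.532) → (260.140,21.755) → (208.110,37.827) → (112.610,42.579) → (81.647,106.674) → (18.127,32.468)

[4] `<path>` quadratic bezier, #ff8800→engrave S320 F2727: (196.159,82.107) → (186.445,72.879) → (170.902,63.621) → (149.530,54.334)

[5] `<path>` regular polygon, #000000→cut S862 F1018: (208.371,24.769) → (164.865,15.504) → (135.088,48.549) → (148.817,90.859) → (192.323,100.124) → (222.100,67.079) → (208.371,24.769) (closed)

[6] `<path>` quadratic bezier, #ff0000→score S457 F1769: (25.721,46.813) → (43.506,51.529) → (66.636,65.588) → (95.110,88.991)

[7] `<polygon>` rectangle, #000000→cut S862 F1018: (32.139,87.994) → (106.141,87.994) → (106.141,78.810) → (32.139,78.810) → (32.139,87.994) (closed)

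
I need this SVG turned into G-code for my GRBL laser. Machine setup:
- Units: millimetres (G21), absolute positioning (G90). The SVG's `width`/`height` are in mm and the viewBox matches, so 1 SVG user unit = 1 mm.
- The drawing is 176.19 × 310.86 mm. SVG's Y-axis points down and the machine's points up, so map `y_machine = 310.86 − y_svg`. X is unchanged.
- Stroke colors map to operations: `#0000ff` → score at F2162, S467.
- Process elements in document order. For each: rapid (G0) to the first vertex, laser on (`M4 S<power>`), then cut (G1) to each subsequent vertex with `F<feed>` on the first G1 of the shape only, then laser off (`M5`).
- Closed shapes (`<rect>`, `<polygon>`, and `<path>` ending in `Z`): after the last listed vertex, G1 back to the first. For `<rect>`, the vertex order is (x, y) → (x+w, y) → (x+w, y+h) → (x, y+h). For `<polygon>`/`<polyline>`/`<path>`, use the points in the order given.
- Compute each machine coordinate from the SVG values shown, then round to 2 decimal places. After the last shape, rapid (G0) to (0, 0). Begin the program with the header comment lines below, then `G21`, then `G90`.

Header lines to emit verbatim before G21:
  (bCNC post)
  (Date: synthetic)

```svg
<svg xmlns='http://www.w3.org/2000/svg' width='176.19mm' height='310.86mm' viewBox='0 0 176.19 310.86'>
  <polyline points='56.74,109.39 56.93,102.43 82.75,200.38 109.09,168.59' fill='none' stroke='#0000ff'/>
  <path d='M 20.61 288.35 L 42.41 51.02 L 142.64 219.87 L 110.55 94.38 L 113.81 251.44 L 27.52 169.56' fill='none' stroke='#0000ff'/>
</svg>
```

1 u = 1 mm; y_m = 310.86 − y.

[1] `<polyline>` open polyline, #0000ff→score S467 F2162: (56.74,201.47) → (56.93,208.43) → (82.75,110.48) → (109.09,142.27)

[2] `<path>` open polyline, #0000ff→score S467 F2162: (20.61,22.51) → (42.41,259.84) → (142.64,90.99) → (110.55,216.48) → (113.81,59.42) → (27.52,141.30)

(bCNC post)
(Date: synthetic)
G21
G90
G0 X56.74 Y201.47
M4 S467
G1 X56.93 Y208.43 F2162
G1 X82.75 Y110.48
G1 X109.09 Y142.27
M5
G0 X20.61 Y22.51
M4 S467
G1 X42.41 Y259.84 F2162
G1 X142.64 Y90.99
G1 X110.55 Y216.48
G1 X113.81 Y59.42
G1 X27.52 Y141.30
M5
G0 X0.00 Y0.00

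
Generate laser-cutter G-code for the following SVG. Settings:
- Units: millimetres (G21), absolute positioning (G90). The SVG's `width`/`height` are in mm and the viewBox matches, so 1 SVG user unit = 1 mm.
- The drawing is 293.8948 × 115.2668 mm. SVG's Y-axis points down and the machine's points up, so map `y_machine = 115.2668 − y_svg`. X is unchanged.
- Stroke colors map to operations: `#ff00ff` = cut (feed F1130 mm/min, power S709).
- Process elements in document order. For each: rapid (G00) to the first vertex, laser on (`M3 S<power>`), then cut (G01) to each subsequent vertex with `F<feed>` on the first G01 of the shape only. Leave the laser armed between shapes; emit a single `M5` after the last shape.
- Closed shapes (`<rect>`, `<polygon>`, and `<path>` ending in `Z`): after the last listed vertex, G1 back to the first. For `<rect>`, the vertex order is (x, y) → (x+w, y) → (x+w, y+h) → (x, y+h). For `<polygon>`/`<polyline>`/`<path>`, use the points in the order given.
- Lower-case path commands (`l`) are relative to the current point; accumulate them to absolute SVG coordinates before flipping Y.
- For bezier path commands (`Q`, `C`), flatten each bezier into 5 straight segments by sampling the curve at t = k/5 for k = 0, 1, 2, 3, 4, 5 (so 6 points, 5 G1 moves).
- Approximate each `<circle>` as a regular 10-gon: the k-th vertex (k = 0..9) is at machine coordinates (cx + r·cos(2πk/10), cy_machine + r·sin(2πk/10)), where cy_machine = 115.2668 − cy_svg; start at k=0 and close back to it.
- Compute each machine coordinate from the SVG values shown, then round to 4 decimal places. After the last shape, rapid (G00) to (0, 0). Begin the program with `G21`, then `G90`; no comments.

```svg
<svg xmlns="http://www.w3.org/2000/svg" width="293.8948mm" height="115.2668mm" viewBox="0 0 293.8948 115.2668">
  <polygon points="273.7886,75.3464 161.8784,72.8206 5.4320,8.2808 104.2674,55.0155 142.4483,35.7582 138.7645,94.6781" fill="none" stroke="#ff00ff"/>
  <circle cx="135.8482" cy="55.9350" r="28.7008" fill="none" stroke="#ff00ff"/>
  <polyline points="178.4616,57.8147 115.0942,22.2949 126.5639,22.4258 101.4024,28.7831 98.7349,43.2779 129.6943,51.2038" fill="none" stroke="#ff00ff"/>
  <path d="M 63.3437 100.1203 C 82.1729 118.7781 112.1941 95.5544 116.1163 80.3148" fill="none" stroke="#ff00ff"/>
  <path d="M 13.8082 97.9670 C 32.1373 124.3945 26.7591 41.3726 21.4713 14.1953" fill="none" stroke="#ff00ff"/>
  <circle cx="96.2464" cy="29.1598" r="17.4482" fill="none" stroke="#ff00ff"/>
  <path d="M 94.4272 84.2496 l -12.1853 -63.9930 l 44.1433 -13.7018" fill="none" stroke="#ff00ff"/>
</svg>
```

G21
G90
G00 X273.7886 Y39.9204
M3 S709
G01 X161.8784 Y42.4462 F1130
G01 X5.4320 Y106.9860
G01 X104.2674 Y60.2513
G01 X142.4483 Y79.5086
G01 X138.7645 Y20.5887
G01 X273.7886 Y39.9204
G00 X164.5490 Y59.3318
M3 S709
G01 X159.0676 Y76.2017 F1130
G01 X144.7172 Y86.6279
G01 X126.9792 Y86.6279
G01 X112.6288 Y76.2017
G01 X107.1474 Y59.3318
G01 X112.6288 Y42.4619
G01 X126.9792 Y32.0357
G01 X144.7172 Y32.0357
G01 X159.0676 Y42.4619
G01 X164.5490 Y59.3318
G00 X178.4616 Y57.4521
M3 S709
G01 X115.0942 Y92.9719 F1130
G01 X126.5639 Y92.8410
G01 X101.4024 Y86.4837
G01 X98.7349 Y71.9889
G01 X129.6943 Y64.0630
G00 X63.3437 Y15.1465
M3 S709
G01 X75.6859 Y8.5787 F1130
G01 X88.9243 Y9.6689
G01 X101.2688 Y16.0235
G01 X110.9294 Y25.2491
G01 X116.1163 Y34.9520
G00 X13.8082 Y17.2998
M3 S709
G01 X22.1512 Y13.2549 F1130
G01 X25.9467 Y27.5437
G01 X26.3370 Y52.2321
G01 X24.4644 Y79.3861
G01 X21.4713 Y101.0715
G00 X113.6946 Y86.1070
M3 S709
G01 X110.3623 Y96.3628 F1130
G01 X101.6382 Y102.7012
G01 X90.8546 Y102.7012
G01 X82.1305 Y96.3628
G01 X78.7982 Y86.1070
G01 X82.1305 Y75.8512
G01 X90.8546 Y69.5128
G01 X101.6382 Y69.5128
G01 X110.3623 Y75.8512
G01 X113.6946 Y86.1070
G00 X94.4272 Y31.0172
M3 S709
G01 X82.2419 Y95.0102 F1130
G01 X126.3852 Y108.7120
M5
G00 X0.0000 Y0.0000

Since the viewBox matches the mm dimensions, user units are millimetres directly. The only transform is the Y-flip y_m = 115.2668 − y_svg.

Shape 1 is a closed polygon drawn with `<polygon>`. Its stroke #ff00ff means cut at S709, F1130. After flipping Y the toolpath is (273.7886,39.9204) → (161.8784,42.4462) → (5.4320,106.9860) → (104.2674,60.2513) → (142.4483,79.5086) → (138.7645,20.5887) → (273.7886,39.9204), returning to the start.

Shape 2 is a circle drawn with `<circle>`. Its stroke #ff00ff means cut at S709, F1130. After flipping Y the toolpath is (164.5490,59.3318) → (159.0676,76.2017) → (144.7172,86.6279) → (126.9792,86.6279) → (112.6288,76.2017) → (107.1474,59.3318) → (112.6288,42.4619) → (126.9792,32.0357) → (144.7172,32.0357) → (159.0676,42.4619) → (164.5490,59.3318), returning to the start.

Shape 3 is a open polyline drawn with `<polyline>`. Its stroke #ff00ff means cut at S709, F1130. After flipping Y the toolpath is (178.4616,57.4521) → (115.0942,92.9719) → (126.5639,92.8410) → (101.4024,86.4837) → (98.7349,71.9889) → (129.6943,64.0630).

Shape 4 is a cubic bezier drawn with `<path>`. Its stroke #ff00ff means cut at S709, F1130. After flipping Y the toolpath is (63.3437,15.1465) → (75.6859,8.5787) → (88.9243,9.6689) → (101.2688,16.0235) → (110.9294,25.2491) → (116.1163,34.9520).

Shape 5 is a cubic bezier drawn with `<path>`. Its stroke #ff00ff means cut at S709, F1130. After flipping Y the toolpath is (13.8082,17.2998) → (22.1512,13.2549) → (25.9467,27.5437) → (26.3370,52.2321) → (24.4644,79.3861) → (21.4713,101.0715).

Shape 6 is a circle drawn with `<circle>`. Its stroke #ff00ff means cut at S709, F1130. After flipping Y the toolpath is (113.6946,86.1070) → (110.3623,96.3628) → (101.6382,102.7012) → (90.8546,102.7012) → (82.1305,96.3628) → (78.7982,86.1070) → (82.1305,75.8512) → (90.8546,69.5128) → (101.6382,69.5128) → (110.3623,75.8512) → (113.6946,86.1070), returning to the start.

Shape 7 is a open polyline drawn with `<path>`. Its stroke #ff00ff means cut at S709, F1130. After flipping Y the toolpath is (94.4272,31.0172) → (82.2419,95.0102) → (126.3852,108.7120).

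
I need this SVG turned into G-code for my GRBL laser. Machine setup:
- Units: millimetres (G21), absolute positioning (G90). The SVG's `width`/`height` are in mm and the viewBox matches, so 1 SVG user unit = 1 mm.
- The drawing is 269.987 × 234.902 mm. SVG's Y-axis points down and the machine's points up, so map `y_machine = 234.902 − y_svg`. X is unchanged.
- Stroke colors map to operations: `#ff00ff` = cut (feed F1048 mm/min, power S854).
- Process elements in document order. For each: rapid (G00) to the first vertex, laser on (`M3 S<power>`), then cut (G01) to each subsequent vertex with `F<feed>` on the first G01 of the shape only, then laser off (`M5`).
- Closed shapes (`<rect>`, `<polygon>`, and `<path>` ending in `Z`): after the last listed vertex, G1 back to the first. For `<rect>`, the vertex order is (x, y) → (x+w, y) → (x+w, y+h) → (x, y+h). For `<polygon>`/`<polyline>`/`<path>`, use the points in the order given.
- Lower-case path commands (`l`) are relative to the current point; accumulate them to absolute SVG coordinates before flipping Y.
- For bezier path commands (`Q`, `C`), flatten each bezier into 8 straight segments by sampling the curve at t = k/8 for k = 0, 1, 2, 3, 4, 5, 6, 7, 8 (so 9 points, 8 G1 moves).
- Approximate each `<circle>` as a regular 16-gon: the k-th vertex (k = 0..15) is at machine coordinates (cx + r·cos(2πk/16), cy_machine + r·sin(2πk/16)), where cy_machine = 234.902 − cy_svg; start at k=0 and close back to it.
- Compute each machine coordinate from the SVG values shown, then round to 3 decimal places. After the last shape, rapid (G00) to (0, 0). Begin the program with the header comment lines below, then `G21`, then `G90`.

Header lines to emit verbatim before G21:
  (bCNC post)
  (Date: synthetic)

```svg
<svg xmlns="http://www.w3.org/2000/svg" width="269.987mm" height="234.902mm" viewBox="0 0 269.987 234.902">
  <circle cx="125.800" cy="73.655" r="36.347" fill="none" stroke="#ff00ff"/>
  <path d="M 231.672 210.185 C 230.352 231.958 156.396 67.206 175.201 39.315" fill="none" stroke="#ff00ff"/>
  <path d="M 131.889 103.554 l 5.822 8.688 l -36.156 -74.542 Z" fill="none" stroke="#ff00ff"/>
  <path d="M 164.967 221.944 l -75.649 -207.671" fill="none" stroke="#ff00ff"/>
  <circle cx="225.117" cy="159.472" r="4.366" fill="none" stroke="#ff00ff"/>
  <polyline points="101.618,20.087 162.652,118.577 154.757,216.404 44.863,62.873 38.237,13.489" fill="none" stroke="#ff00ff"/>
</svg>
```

Since the viewBox matches the mm dimensions, user units are millimetres directly. The only transform is the Y-flip y_m = 234.902 − y_svg.

Shape 1 is a circle drawn with `<circle>`. Its stroke #ff00ff means cut at S854, F1048. After flipping Y the toolpath is (162.147,161.247) → (159.380,175.156) → (151.501,186.948) → (139.709,194.827) → (125.800,197.594) → (111.891,194.827) → (100.099,186.948) → (92.220,175.156) → (89.453,161.247) → (92.220,147.338) → (100.099,135.546) → (111.891,127.667) → (125.800,124.900) → (139.709,127.667) → (151.501,135.546) → (159.380,147.338) → (162.147,161.247), returning to the start.

Shape 2 is a cubic bezier drawn with `<path>`. Its stroke #ff00ff means cut at S854, F1048. After flipping Y the toolpath is (231.672,24.717) → (228.095,24.664) → (219.647,38.308) → (208.266,61.859) → (195.890,91.528) → (184.457,123.525) → (175.906,154.060) → (172.174,179.344) → (175.201,195.587).

Shape 3 is a closed polygon drawn with `<path>`. Its stroke #ff00ff means cut at S854, F1048. After flipping Y the toolpath is (131.889,131.348) → (137.711,122.660) → (101.555,197.202) → (131.889,131.348), returning to the start.

Shape 4 is a line segment drawn with `<path>`. Its stroke #ff00ff means cut at S854, F1048. After flipping Y the toolpath is (164.967,12.958) → (89.318,220.629).

Shape 5 is a circle drawn with `<circle>`. Its stroke #ff00ff means cut at S854, F1048. After flipping Y the toolpath is (229.483,75.430) → (229.151,77.101) → (228.204,78.517) → (226.788,79.464) → (225.117,79.796) → (223.446,79.464) → (222.030,78.517) → (221.083,77.101) → (220.751,75.430) → (221.083,73.759) → (222.030,72.343) → (223.446,71.396) → (225.117,71.064) → (226.788,71.396) → (228.204,72.343) → (229.151,73.759) → (229.483,75.430), returning to the start.

Shape 6 is a open polyline drawn with `<polyline>`. Its stroke #ff00ff means cut at S854, F1048. After flipping Y the toolpath is (101.618,214.815) → (162.652,116.325) → (154.757,18.498) → (44.863,172.029) → (38.237,221.413).

(bCNC post)
(Date: synthetic)
G21
G90
G00 X162.147 Y161.247
M3 S854
G01 X159.380 Y175.156 F1048
G01 X151.501 Y186.948
G01 X139.709 Y194.827
G01 X125.800 Y197.594
G01 X111.891 Y194.827
G01 X100.099 Y186.948
G01 X92.220 Y175.156
G01 X89.453 Y161.247
G01 X92.220 Y147.338
G01 X100.099 Y135.546
G01 X111.891 Y127.667
G01 X125.800 Y124.900
G01 X139.709 Y127.667
G01 X151.501 Y135.546
G01 X159.380 Y147.338
G01 X162.147 Y161.247
M5
G00 X231.672 Y24.717
M3 S854
G01 X228.095 Y24.664 F1048
G01 X219.647 Y38.308
G01 X208.266 Y61.859
G01 X195.890 Y91.528
G01 X184.457 Y123.525
G01 X175.906 Y154.060
G01 X172.174 Y179.344
G01 X175.201 Y195.587
M5
G00 X131.889 Y131.348
M3 S854
G01 X137.711 Y122.660 F1048
G01 X101.555 Y197.202
G01 X131.889 Y131.348
M5
G00 X164.967 Y12.958
M3 S854
G01 X89.318 Y220.629 F1048
M5
G00 X229.483 Y75.430
M3 S854
G01 X229.151 Y77.101 F1048
G01 X228.204 Y78.517
G01 X226.788 Y79.464
G01 X225.117 Y79.796
G01 X223.446 Y79.464
G01 X222.030 Y78.517
G01 X221.083 Y77.101
G01 X220.751 Y75.430
G01 X221.083 Y73.759
G01 X222.030 Y72.343
G01 X223.446 Y71.396
G01 X225.117 Y71.064
G01 X226.788 Y71.396
G01 X228.204 Y72.343
G01 X229.151 Y73.759
G01 X229.483 Y75.430
M5
G00 X101.618 Y214.815
M3 S854
G01 X162.652 Y116.325 F1048
G01 X154.757 Y18.498
G01 X44.863 Y172.029
G01 X38.237 Y221.413
M5
G00 X0.000 Y0.000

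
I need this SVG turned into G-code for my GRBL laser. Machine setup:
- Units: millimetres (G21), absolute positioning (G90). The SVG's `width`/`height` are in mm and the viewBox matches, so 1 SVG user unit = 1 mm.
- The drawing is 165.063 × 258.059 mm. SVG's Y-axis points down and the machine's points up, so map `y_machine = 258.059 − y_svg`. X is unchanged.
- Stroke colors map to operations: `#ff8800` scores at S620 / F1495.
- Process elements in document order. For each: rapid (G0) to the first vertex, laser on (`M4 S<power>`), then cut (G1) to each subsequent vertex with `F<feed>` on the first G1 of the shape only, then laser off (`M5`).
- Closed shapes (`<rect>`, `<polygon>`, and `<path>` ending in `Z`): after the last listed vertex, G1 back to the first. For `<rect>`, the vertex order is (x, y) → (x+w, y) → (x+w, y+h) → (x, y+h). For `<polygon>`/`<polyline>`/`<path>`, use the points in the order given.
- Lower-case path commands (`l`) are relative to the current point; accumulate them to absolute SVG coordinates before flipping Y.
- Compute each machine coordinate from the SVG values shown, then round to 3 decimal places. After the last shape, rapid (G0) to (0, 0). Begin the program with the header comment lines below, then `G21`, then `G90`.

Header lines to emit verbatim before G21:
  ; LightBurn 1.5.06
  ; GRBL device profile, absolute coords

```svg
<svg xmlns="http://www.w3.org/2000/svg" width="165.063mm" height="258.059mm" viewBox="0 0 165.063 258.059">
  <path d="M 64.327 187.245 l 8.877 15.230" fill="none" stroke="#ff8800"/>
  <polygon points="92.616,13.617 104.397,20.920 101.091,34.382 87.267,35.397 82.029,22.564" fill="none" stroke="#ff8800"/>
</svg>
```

; LightBurn 1.5.06
; GRBL device profile, absolute coords
G21
G90
G0 X64.327 Y70.814
M4 S620
G1 X73.204 Y55.584 F1495
M5
G0 X92.616 Y244.442
M4 S620
G1 X104.397 Y237.139 F1495
G1 X101.091 Y223.677
G1 X87.267 Y222.662
G1 X82.029 Y235.495
G1 X92.616 Y244.442
M5
G0 X0.000 Y0.000

Since the viewBox matches the mm dimensions, user units are millimetres directly. The only transform is the Y-flip y_m = 258.059 − y_svg.

Shape 1 is a line segment drawn with `<path>`. Its stroke #ff8800 means score at S620, F1495. After flipping Y the toolpath is (64.327,70.814) → (73.204,55.584).

Shape 2 is a regular polygon drawn with `<polygon>`. Its stroke #ff8800 means score at S620, F1495. After flipping Y the toolpath is (92.616,244.442) → (104.397,237.139) → (101.091,223.677) → (87.267,222.662) → (82.029,235.495) → (92.616,244.442), returning to the start.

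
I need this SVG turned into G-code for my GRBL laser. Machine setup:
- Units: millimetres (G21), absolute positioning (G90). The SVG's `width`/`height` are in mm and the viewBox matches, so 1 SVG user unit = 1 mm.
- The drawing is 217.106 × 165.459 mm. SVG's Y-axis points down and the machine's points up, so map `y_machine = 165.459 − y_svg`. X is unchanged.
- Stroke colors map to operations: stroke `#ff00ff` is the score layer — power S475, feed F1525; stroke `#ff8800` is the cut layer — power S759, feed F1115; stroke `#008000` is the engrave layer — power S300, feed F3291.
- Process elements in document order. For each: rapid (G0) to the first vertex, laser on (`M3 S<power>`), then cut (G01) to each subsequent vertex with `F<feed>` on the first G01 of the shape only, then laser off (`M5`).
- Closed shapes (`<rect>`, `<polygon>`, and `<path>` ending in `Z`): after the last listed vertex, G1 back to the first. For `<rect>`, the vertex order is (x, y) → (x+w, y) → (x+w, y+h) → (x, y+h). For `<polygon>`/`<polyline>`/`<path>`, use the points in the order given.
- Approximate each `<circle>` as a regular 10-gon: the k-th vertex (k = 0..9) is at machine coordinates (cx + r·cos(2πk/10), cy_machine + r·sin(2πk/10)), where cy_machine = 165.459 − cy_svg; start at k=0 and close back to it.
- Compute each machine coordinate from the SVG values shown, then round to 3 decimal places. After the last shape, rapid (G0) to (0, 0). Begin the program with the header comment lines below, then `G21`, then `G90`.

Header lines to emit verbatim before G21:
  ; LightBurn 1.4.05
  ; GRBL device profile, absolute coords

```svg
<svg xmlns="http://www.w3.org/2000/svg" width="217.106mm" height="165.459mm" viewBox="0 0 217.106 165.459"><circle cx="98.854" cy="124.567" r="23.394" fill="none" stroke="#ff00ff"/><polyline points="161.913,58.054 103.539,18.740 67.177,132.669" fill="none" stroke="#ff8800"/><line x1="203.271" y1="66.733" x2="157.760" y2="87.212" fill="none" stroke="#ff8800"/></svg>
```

; LightBurn 1.4.05
; GRBL device profile, absolute coords
G21
G90
G0 X122.248 Y40.892
M3 S475
G01 X117.780 Y54.643 F1525
G01 X106.083 Y63.141
G01 X91.625 Y63.141
G01 X79.928 Y54.643
G01 X75.460 Y40.892
G01 X79.928 Y27.141
G01 X91.625 Y18.643
G01 X106.083 Y18.643
G01 X117.780 Y27.141
G01 X122.248 Y40.892
M5
G0 X161.913 Y107.405
M3 S759
G01 X103.539 Y146.719 F1115
G01 X67.177 Y32.790
M5
G0 X203.271 Y98.726
M3 S759
G01 X157.760 Y78.247 F1115
M5
G0 X0.000 Y0.000

Since the viewBox matches the mm dimensions, user units are millimetres directly. The only transform is the Y-flip y_m = 165.459 − y_svg.

Shape 1 is a circle drawn with `<circle>`. Its stroke #ff00ff means score at S475, F1525. After flipping Y the toolpath is (122.248,40.892) → (117.780,54.643) → (106.083,63.141) → (91.625,63.141) → (79.928,54.643) → (75.460,40.892) → (79.928,27.141) → (91.625,18.643) → (106.083,18.643) → (117.780,27.141) → (122.248,40.892), returning to the start.

Shape 2 is a open polyline drawn with `<polyline>`. Its stroke #ff8800 means cut at S759, F1115. After flipping Y the toolpath is (161.913,107.405) → (103.539,146.719) → (67.177,32.790).

Shape 3 is a line segment drawn with `<line>`. Its stroke #ff8800 means cut at S759, F1115. After flipping Y the toolpath is (203.271,98.726) → (157.760,78.247).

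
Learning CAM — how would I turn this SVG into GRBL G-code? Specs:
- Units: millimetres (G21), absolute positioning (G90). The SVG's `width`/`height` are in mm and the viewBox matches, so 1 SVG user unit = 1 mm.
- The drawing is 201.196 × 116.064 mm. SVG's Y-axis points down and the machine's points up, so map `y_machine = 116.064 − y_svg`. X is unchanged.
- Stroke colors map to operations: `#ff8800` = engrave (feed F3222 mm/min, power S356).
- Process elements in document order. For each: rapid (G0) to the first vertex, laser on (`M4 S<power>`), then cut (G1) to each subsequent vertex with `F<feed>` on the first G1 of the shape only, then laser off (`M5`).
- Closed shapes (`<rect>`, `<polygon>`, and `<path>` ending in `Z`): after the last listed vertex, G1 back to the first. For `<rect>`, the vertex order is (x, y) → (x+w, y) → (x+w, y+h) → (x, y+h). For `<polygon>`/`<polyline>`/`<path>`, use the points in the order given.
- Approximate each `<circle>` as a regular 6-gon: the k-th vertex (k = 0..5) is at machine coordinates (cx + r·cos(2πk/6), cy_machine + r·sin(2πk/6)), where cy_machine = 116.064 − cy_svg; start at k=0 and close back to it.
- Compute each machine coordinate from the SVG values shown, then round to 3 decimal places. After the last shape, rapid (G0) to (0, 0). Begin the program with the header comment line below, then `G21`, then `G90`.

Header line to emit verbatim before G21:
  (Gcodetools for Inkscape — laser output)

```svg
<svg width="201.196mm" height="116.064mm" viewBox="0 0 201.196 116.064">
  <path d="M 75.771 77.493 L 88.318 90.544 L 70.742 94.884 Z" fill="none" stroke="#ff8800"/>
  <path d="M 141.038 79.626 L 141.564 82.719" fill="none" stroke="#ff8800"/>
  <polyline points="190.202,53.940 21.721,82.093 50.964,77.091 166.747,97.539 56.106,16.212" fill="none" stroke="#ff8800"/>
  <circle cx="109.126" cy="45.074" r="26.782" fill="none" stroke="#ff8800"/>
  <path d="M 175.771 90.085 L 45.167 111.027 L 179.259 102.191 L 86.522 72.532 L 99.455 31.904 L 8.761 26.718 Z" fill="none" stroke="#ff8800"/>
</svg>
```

(Gcodetools for Inkscape — laser output)
G21
G90
G0 X75.771 Y38.571
M4 S356
G1 X88.318 Y25.520 F3222
G1 X70.742 Y21.180
G1 X75.771 Y38.571
M5
G0 X141.038 Y36.438
M4 S356
G1 X141.564 Y33.345 F3222
M5
G0 X190.202 Y62.124
M4 S356
G1 X21.721 Y33.971 F3222
G1 X50.964 Y38.973
G1 X166.747 Y18.525
G1 X56.106 Y99.852
M5
G0 X135.908 Y70.990
M4 S356
G1 X122.517 Y94.184 F3222
G1 X95.735 Y94.184
G1 X82.344 Y70.990
G1 X95.735 Y47.796
G1 X122.517 Y47.796
G1 X135.908 Y70.990
M5
G0 X175.771 Y25.979
M4 S356
G1 X45.167 Y5.037 F3222
G1 X179.259 Y13.873
G1 X86.522 Y43.532
G1 X99.455 Y84.160
G1 X8.761 Y89.346
G1 X175.771 Y25.979
M5
G0 X0.000 Y0.000

1 u = 1 mm; y_m = 116.064 − y.

[1] `<path>` regular polygon, #ff8800→engrave S356 F3222: (75.771,38.571) → (88.318,25.520) → (70.742,21.180) → (75.771,38.571) (closed)

[2] `<path>` line segment, #ff8800→engrave S356 F3222: (141.038,36.438) → (141.564,33.345)

[3] `<polyline>` open polyline, #ff8800→engrave S356 F3222: (190.202,62.124) → (21.721,33.971) → (50.964,38.973) → (166.747,18.525) → (56.106,99.852)

[4] `<circle>` circle, #ff8800→engrave S356 F3222: (135.908,70.990) → (122.517,94.184) → (95.735,94.184) → (82.344,70.990) → (95.735,47.796) → (122.517,47.796) → (135.908,70.990) (closed)

[5] `<path>` closed polygon, #ff8800→engrave S356 F3222: (175.771,25.979) → (45.167,5.037) → (179.259,13.873) → (86.522,43.532) → (99.455,84.160) → (8.761,89.346) → (175.771,25.979) (closed)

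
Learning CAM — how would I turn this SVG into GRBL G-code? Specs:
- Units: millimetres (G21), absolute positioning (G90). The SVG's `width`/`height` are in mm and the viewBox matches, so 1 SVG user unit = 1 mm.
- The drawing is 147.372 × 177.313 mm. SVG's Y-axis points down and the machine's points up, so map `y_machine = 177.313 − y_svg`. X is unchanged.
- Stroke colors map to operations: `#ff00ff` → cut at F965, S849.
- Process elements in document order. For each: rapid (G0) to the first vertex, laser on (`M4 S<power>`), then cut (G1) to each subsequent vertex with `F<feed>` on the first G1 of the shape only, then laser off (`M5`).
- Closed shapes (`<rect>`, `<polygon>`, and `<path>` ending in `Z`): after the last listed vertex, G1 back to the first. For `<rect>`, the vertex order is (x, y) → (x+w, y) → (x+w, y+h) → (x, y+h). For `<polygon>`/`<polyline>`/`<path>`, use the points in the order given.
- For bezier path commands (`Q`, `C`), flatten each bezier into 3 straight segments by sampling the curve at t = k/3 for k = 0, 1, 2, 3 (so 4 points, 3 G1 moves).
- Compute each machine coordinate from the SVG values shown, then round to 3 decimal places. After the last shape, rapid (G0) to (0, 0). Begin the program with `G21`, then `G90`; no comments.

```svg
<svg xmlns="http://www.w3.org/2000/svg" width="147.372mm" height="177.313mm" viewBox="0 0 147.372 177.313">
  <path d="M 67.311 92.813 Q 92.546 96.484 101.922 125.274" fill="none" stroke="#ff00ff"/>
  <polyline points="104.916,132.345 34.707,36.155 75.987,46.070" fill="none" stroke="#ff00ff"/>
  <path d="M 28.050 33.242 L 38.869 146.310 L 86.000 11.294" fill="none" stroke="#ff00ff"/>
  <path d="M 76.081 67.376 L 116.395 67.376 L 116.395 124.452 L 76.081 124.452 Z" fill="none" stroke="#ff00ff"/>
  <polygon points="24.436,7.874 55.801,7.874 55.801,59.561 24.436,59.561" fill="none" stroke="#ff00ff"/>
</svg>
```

G21
G90
G0 X67.311 Y84.500
M4 S849
G1 X82.372 Y79.262 F965
G1 X93.909 Y68.441
G1 X101.922 Y52.039
M5
G0 X104.916 Y44.968
M4 S849
G1 X34.707 Y141.158 F965
G1 X75.987 Y131.243
M5
G0 X28.050 Y144.071
M4 S849
G1 X38.869 Y31.003 F965
G1 X86.000 Y166.019
M5
G0 X76.081 Y109.937
M4 S849
G1 X116.395 Y109.937 F965
G1 X116.395 Y52.861
G1 X76.081 Y52.861
G1 X76.081 Y109.937
M5
G0 X24.436 Y169.439
M4 S849
G1 X55.801 Y169.439 F965
G1 X55.801 Y117.752
G1 X24.436 Y117.752
G1 X24.436 Y169.439
M5
G0 X0.000 Y0.000

Since the viewBox matches the mm dimensions, user units are millimetres directly. The only transform is the Y-flip y_m = 177.313 − y_svg.

Shape 1 is a quadratic bezier drawn with `<path>`. Its stroke #ff00ff means cut at S849, F965. After flipping Y the toolpath is (67.311,84.500) → (82.372,79.262) → (93.909,68.441) → (101.922,52.039).

Shape 2 is a open polyline drawn with `<polyline>`. Its stroke #ff00ff means cut at S849, F965. After flipping Y the toolpath is (104.916,44.968) → (34.707,141.158) → (75.987,131.243).

Shape 3 is a open polyline drawn with `<path>`. Its stroke #ff00ff means cut at S849, F965. After flipping Y the toolpath is (28.050,144.071) → (38.869,31.003) → (86.000,166.019).

Shape 4 is a rectangle drawn with `<path>`. Its stroke #ff00ff means cut at S849, F965. After flipping Y the toolpath is (76.081,109.937) → (116.395,109.937) → (116.395,52.861) → (76.081,52.861) → (76.081,109.937), returning to the start.

Shape 5 is a rectangle drawn with `<polygon>`. Its stroke #ff00ff means cut at S849, F965. After flipping Y the toolpath is (24.436,169.439) → (55.801,169.439) → (55.801,117.752) → (24.436,117.752) → (24.436,169.439), returning to the start.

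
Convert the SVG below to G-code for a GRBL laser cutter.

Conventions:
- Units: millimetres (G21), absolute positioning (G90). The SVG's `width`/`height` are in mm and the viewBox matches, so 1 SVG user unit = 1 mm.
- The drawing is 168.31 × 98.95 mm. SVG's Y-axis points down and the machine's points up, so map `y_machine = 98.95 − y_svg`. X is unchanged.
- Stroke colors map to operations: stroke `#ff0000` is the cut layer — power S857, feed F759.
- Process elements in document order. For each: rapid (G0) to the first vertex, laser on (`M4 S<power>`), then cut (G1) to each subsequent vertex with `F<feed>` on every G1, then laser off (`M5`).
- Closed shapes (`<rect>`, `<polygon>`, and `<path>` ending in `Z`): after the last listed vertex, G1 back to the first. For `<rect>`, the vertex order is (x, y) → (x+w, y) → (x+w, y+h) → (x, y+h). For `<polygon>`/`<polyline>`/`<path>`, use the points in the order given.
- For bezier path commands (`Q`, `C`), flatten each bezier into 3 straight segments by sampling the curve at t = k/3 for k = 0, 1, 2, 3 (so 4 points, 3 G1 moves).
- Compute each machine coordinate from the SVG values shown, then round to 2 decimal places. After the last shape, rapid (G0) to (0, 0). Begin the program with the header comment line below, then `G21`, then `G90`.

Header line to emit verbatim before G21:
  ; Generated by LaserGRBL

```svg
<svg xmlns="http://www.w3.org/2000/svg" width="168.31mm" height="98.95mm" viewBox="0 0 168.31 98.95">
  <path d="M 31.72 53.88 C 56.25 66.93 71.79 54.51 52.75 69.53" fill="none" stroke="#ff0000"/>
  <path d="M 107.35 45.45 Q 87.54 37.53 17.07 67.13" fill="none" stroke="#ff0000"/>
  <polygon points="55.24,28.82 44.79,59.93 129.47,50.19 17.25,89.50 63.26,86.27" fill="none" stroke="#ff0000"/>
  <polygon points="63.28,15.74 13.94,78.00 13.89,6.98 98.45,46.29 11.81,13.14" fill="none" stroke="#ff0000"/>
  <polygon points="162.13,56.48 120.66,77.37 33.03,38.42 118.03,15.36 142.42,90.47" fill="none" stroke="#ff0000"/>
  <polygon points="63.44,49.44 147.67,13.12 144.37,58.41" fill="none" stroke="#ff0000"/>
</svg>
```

; Generated by LaserGRBL
G21
G90
G0 X31.72 Y45.07
M4 S857
G1 X52.31 Y38.55 F759
G1 X61.21 Y37.25 F759
G1 X52.75 Y29.42 F759
M5
G0 X107.35 Y53.50
M4 S857
G1 X88.51 Y54.61 F759
G1 X58.42 Y47.38 F759
G1 X17.07 Y31.82 F759
M5
G0 X55.24 Y70.13
M4 S857
G1 X44.79 Y39.02 F759
G1 X129.47 Y48.76 F759
G1 X17.25 Y9.45 F759
G1 X63.26 Y12.68 F759
G1 X55.24 Y70.13 F759
M5
G0 X63.28 Y83.21
M4 S857
G1 X13.94 Y20.95 F759
G1 X13.89 Y91.97 F759
G1 X98.45 Y52.66 F759
G1 X11.81 Y85.81 F759
G1 X63.28 Y83.21 F759
M5
G0 X162.13 Y42.47
M4 S857
G1 X120.66 Y21.58 F759
G1 X33.03 Y60.53 F759
G1 X118.03 Y83.59 F759
G1 X142.42 Y8.48 F759
G1 X162.13 Y42.47 F759
M5
G0 X63.44 Y49.51
M4 S857
G1 X147.67 Y85.83 F759
G1 X144.37 Y40.54 F759
G1 X63.44 Y49.51 F759
M5
G0 X0.00 Y0.00

1 u = 1 mm; y_m = 98.95 − y.

[1] `<path>` cubic bezier, #ff0000→cut S857 F759: (31.72,45.07) → (52.31,38.55) → (61.21,37.25) → (52.75,29.42)

[2] `<path>` quadratic bezier, #ff0000→cut S857 F759: (107.35,53.50) → (88.51,54.61) → (58.42,47.38) → (17.07,31.82)

[3] `<polygon>` closed polygon, #ff0000→cut S857 F759: (55.24,70.13) → (44.79,39.02) → (129.47,48.76) → (17.25,9.45) → (63.26,12.68) → (55.24,70.13) (closed)

[4] `<polygon>` closed polygon, #ff0000→cut S857 F759: (63.28,83.21) → (13.94,20.95) → (13.89,91.97) → (98.45,52.66) → (11.81,85.81) → (63.28,83.21) (closed)

[5] `<polygon>` closed polygon, #ff0000→cut S857 F759: (162.13,42.47) → (120.66,21.58) → (33.03,60.53) → (118.03,83.59) → (142.42,8.48) → (162.13,42.47) (closed)

[6] `<polygon>` closed polygon, #ff0000→cut S857 F759: (63.44,49.51) → (147.67,85.83) → (144.37,40.54) → (63.44,49.51) (closed)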